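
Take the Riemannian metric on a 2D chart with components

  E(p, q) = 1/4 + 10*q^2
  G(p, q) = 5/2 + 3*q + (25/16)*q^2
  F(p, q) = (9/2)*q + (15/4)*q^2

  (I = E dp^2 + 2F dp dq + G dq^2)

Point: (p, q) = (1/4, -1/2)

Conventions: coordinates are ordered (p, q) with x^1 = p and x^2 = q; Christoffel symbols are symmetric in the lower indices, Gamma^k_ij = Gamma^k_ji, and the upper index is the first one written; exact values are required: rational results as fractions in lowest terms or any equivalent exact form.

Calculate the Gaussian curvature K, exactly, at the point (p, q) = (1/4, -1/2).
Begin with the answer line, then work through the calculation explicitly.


Answer: K = -17280/72361

E = 11/4, F = -21/16, G = 89/64, EG - F^2 = 269/128 at the point
E_p = 0, E_q = -10, F_p = 0, F_q = 3/4, G_p = 0, G_q = 23/16
E_qq = 20, F_pq = 0, G_pp = 0
The intrinsic route: Brioschi's K = (det M1 - det M2)/(EG - F^2)^2.
M1 = [[-E_qq/2 + F_pq - G_pp/2, E_p/2, F_p - E_q/2], [F_q - G_p/2, E, F], [G_q/2, F, G]] = [[-10, 0, 5], [3/4, 11/4, -21/16], [23/32, -21/16, 89/64]]; det M1 = -4585/128
M2 = [[0, E_q/2, G_p/2], [E_q/2, E, F], [G_p/2, F, G]] = [[0, -5, 0], [-5, 11/4, -21/16], [0, -21/16, 89/64]]; det M2 = -2225/64
det M1 - det M2 = -135/128; K = -135/128 / (269/128)^2 = -17280/72361


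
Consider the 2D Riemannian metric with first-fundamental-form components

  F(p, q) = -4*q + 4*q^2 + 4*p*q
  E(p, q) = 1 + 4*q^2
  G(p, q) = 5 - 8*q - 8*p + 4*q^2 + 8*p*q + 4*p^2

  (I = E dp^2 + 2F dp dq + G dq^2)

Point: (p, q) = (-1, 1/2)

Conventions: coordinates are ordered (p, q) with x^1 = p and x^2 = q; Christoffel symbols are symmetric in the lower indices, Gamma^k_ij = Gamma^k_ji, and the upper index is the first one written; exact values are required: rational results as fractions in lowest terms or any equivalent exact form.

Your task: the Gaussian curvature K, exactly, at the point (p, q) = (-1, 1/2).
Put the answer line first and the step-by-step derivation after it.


Answer: K = -4/121

E = 2, F = -3, G = 10, EG - F^2 = 11 at the point
E_p = 0, E_q = 4, F_p = 2, F_q = -4, G_p = -12, G_q = -12
E_qq = 8, F_pq = 4, G_pp = 8
By Brioschi, K is (det M1 - det M2) divided by (EG - F^2) squared.
M1 = [[-E_qq/2 + F_pq - G_pp/2, E_p/2, F_p - E_q/2], [F_q - G_p/2, E, F], [G_q/2, F, G]] = [[-4, 0, 0], [2, 2, -3], [-6, -3, 10]]; det M1 = -44
M2 = [[0, E_q/2, G_p/2], [E_q/2, E, F], [G_p/2, F, G]] = [[0, 2, -6], [2, 2, -3], [-6, -3, 10]]; det M2 = -40
det M1 - det M2 = -4; K = -4 / (11)^2 = -4/121


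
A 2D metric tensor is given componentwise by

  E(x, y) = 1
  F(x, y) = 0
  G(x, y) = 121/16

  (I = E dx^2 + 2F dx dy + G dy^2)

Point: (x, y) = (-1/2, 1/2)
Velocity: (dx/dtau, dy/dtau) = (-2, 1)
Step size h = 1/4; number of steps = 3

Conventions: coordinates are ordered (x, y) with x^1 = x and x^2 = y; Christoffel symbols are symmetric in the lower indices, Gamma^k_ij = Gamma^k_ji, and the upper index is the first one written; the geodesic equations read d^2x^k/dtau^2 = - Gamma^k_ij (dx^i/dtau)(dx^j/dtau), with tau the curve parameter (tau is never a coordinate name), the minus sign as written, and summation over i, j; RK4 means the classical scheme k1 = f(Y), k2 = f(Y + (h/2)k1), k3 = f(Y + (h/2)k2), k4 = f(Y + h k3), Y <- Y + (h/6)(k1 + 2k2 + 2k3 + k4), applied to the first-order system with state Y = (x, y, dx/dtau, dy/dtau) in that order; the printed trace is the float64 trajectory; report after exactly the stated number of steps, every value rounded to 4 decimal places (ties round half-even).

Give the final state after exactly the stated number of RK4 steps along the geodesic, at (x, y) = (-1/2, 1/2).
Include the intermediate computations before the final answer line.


f(Y) = (dx/dtau, dy/dtau, -Gamma^x_ij Y'^i Y'^j, -Gamma^y_ij Y'^i Y'^j) with the Gammas evaluated at the stage position; h = 0.250000; intermediate values shown to 6 dp
step 0: x = -0.5000, y = 0.5000, dx/dtau = -2.0000, dy/dtau = 1.0000
step 1:
  k1: at (x, y) = (-0.500000, 0.500000), (dx/dtau, dy/dtau) = (-2.000000, 1.000000); Gamma_xxx = 0.000000, Gamma_xxy = 0.000000, Gamma_xyy = 0.000000, Gamma_yxx = 0.000000, Gamma_yxy = 0.000000, Gamma_yyy = 0.000000; k1 = (-2.000000, 1.000000, 0.000000, 0.000000)
  k2: at (x, y) = (-0.750000, 0.625000), (dx/dtau, dy/dtau) = (-2.000000, 1.000000); Gamma_xxx = 0.000000, Gamma_xxy = 0.000000, Gamma_xyy = 0.000000, Gamma_yxx = 0.000000, Gamma_yxy = 0.000000, Gamma_yyy = 0.000000; k2 = (-2.000000, 1.000000, 0.000000, 0.000000)
  k3: at (x, y) = (-0.750000, 0.625000), (dx/dtau, dy/dtau) = (-2.000000, 1.000000); Gamma_xxx = 0.000000, Gamma_xxy = 0.000000, Gamma_xyy = 0.000000, Gamma_yxx = 0.000000, Gamma_yxy = 0.000000, Gamma_yyy = 0.000000; k3 = (-2.000000, 1.000000, 0.000000, 0.000000)
  k4: at (x, y) = (-1.000000, 0.750000), (dx/dtau, dy/dtau) = (-2.000000, 1.000000); Gamma_xxx = 0.000000, Gamma_xxy = 0.000000, Gamma_xyy = 0.000000, Gamma_yxx = 0.000000, Gamma_yxy = 0.000000, Gamma_yyy = 0.000000; k4 = (-2.000000, 1.000000, 0.000000, 0.000000)
  Y <- Y + (h/6)(k1 + 2k2 + 2k3 + k4): x = -1.0000, y = 0.7500, dx/dtau = -2.0000, dy/dtau = 1.0000
step 2:
  k1: at (x, y) = (-1.000000, 0.750000), (dx/dtau, dy/dtau) = (-2.000000, 1.000000); Gamma_xxx = 0.000000, Gamma_xxy = 0.000000, Gamma_xyy = 0.000000, Gamma_yxx = 0.000000, Gamma_yxy = 0.000000, Gamma_yyy = 0.000000; k1 = (-2.000000, 1.000000, 0.000000, 0.000000)
  k2: at (x, y) = (-1.250000, 0.875000), (dx/dtau, dy/dtau) = (-2.000000, 1.000000); Gamma_xxx = 0.000000, Gamma_xxy = 0.000000, Gamma_xyy = 0.000000, Gamma_yxx = 0.000000, Gamma_yxy = 0.000000, Gamma_yyy = 0.000000; k2 = (-2.000000, 1.000000, 0.000000, 0.000000)
  k3: at (x, y) = (-1.250000, 0.875000), (dx/dtau, dy/dtau) = (-2.000000, 1.000000); Gamma_xxx = 0.000000, Gamma_xxy = 0.000000, Gamma_xyy = 0.000000, Gamma_yxx = 0.000000, Gamma_yxy = 0.000000, Gamma_yyy = 0.000000; k3 = (-2.000000, 1.000000, 0.000000, 0.000000)
  k4: at (x, y) = (-1.500000, 1.000000), (dx/dtau, dy/dtau) = (-2.000000, 1.000000); Gamma_xxx = 0.000000, Gamma_xxy = 0.000000, Gamma_xyy = 0.000000, Gamma_yxx = 0.000000, Gamma_yxy = 0.000000, Gamma_yyy = 0.000000; k4 = (-2.000000, 1.000000, 0.000000, 0.000000)
  Y <- Y + (h/6)(k1 + 2k2 + 2k3 + k4): x = -1.5000, y = 1.0000, dx/dtau = -2.0000, dy/dtau = 1.0000
step 3:
  k1: at (x, y) = (-1.500000, 1.000000), (dx/dtau, dy/dtau) = (-2.000000, 1.000000); Gamma_xxx = 0.000000, Gamma_xxy = 0.000000, Gamma_xyy = 0.000000, Gamma_yxx = 0.000000, Gamma_yxy = 0.000000, Gamma_yyy = 0.000000; k1 = (-2.000000, 1.000000, 0.000000, 0.000000)
  k2: at (x, y) = (-1.750000, 1.125000), (dx/dtau, dy/dtau) = (-2.000000, 1.000000); Gamma_xxx = 0.000000, Gamma_xxy = 0.000000, Gamma_xyy = 0.000000, Gamma_yxx = 0.000000, Gamma_yxy = 0.000000, Gamma_yyy = 0.000000; k2 = (-2.000000, 1.000000, 0.000000, 0.000000)
  k3: at (x, y) = (-1.750000, 1.125000), (dx/dtau, dy/dtau) = (-2.000000, 1.000000); Gamma_xxx = 0.000000, Gamma_xxy = 0.000000, Gamma_xyy = 0.000000, Gamma_yxx = 0.000000, Gamma_yxy = 0.000000, Gamma_yyy = 0.000000; k3 = (-2.000000, 1.000000, 0.000000, 0.000000)
  k4: at (x, y) = (-2.000000, 1.250000), (dx/dtau, dy/dtau) = (-2.000000, 1.000000); Gamma_xxx = 0.000000, Gamma_xxy = 0.000000, Gamma_xyy = 0.000000, Gamma_yxx = 0.000000, Gamma_yxy = 0.000000, Gamma_yyy = 0.000000; k4 = (-2.000000, 1.000000, 0.000000, 0.000000)
  Y <- Y + (h/6)(k1 + 2k2 + 2k3 + k4): x = -2.0000, y = 1.2500, dx/dtau = -2.0000, dy/dtau = 1.0000

Answer: x = -2.0000, y = 1.2500, dx/dtau = -2.0000, dy/dtau = 1.0000


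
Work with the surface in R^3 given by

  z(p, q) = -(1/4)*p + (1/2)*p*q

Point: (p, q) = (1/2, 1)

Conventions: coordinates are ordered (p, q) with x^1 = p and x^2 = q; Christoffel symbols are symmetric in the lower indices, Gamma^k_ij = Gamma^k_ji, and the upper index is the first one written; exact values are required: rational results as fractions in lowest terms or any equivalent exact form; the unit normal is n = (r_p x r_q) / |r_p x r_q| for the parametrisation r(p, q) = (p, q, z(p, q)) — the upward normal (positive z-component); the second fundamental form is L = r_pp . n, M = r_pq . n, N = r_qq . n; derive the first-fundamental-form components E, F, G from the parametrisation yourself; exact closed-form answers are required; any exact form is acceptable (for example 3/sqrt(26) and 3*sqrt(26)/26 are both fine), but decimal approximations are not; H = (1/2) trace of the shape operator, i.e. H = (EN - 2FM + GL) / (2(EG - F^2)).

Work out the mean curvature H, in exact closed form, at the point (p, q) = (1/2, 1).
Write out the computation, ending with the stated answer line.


z_p = 1/4, z_q = 1/4, z_pp = 0, z_pq = 1/2, z_qq = 0
E = 17/16, F = 1/16, G = 17/16; answer radicand W^2 = 9/8
unnormalised second-form numerators: l = 0, m = 1/2, n = 0; L = l/sqrt(9/8), and similarly M = m/sqrt(W^2), N = n/sqrt(W^2)
H = (E*n - 2*F*m + G*l) / (2*(EG - F^2)*sqrt(W^2)); E*n - 2*F*m + G*l = -1/16, EG - F^2 = 9/8, so H = (-1/36)/sqrt(9/8)

Answer: H = -sqrt(2)/54


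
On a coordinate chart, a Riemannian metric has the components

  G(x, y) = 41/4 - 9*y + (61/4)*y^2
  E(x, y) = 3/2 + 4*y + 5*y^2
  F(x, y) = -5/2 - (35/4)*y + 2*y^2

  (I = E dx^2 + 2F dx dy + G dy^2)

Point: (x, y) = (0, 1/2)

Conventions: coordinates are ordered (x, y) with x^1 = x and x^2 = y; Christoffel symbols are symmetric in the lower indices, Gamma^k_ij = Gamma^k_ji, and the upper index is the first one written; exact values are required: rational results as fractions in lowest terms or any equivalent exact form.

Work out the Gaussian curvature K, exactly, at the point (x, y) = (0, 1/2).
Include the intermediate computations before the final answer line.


E = 19/4, F = -51/8, G = 153/16, EG - F^2 = 153/32 at the point
E_x = 0, E_y = 9, F_x = 0, F_y = -27/4, G_x = 0, G_y = 25/4
E_yy = 10, F_xy = 0, G_xx = 0
Using the Brioschi determinant formula for K from the metric derivatives:
M1 = [[-E_yy/2 + F_xy - G_xx/2, E_x/2, F_x - E_y/2], [F_y - G_x/2, E, F], [G_y/2, F, G]] = [[-5, 0, -9/2], [-27/4, 19/4, -51/8], [25/8, -51/8, 153/16]]; det M1 = -603/4
M2 = [[0, E_y/2, G_x/2], [E_y/2, E, F], [G_x/2, F, G]] = [[0, 9/2, 0], [9/2, 19/4, -51/8], [0, -51/8, 153/16]]; det M2 = -12393/64
det M1 - det M2 = 2745/64; K = 2745/64 / (153/32)^2 = 4880/2601

Answer: K = 4880/2601


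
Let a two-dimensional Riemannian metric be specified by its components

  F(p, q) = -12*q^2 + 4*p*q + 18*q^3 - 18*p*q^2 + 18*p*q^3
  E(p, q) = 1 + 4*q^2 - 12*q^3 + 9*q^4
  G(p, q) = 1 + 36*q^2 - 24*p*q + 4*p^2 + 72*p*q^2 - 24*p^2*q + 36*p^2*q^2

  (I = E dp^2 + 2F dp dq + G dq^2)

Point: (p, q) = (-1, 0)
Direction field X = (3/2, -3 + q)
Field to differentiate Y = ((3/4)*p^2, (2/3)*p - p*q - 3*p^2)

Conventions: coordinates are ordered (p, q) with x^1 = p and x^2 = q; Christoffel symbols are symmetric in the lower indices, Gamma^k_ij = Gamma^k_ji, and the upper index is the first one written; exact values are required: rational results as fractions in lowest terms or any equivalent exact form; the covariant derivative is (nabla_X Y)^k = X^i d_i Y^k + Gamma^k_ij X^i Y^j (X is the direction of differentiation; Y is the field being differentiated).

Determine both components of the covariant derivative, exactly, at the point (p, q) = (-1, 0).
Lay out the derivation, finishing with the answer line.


E = 1, F = 0, G = 5 at the point
E_p = 0, E_q = 0, F_p = 0, F_q = -4, G_p = -8, G_q = 0
EG - F^2 = 5;  g^inv = (1/5) * [[5, 0], [0, 1]]
first-kind symbols [ij,l] = (1/2)(d_i g_jl + d_j g_il - d_l g_ij): [pp,p] = E_p/2 = 0, [pp,q] = F_p - E_q/2 = 0, [pq,p] = E_q/2 = 0, [pq,q] = G_p/2 = -4, [qq,p] = F_q - G_p/2 = 0, [qq,q] = G_q/2 = 0
Gamma^p_ij = (G*[ij,p] - F*[ij,q])/(EG - F^2), Gamma^q_ij = (E*[ij,q] - F*[ij,p])/(EG - F^2)
Gamma_ppp = 0, Gamma_ppq = 0, Gamma_pqq = 0, Gamma_qpp = 0, Gamma_qpq = -4/5, Gamma_qqq = 0
X = (3/2, -3), Y = (3/4, -11/3) at the point

Answer: (nabla_X Y)^p = -9/4, (nabla_X Y)^q = 66/5


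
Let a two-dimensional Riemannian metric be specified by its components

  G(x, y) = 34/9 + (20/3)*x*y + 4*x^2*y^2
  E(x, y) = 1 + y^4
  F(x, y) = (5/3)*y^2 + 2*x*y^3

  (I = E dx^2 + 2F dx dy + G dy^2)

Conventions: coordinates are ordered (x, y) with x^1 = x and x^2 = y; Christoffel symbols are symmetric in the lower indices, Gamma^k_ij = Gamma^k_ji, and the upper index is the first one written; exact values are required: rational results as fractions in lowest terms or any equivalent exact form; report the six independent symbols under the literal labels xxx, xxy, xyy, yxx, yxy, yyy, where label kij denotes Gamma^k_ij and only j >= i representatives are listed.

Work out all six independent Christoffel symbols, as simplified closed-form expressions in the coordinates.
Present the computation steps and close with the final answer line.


E = 1 + y^4; F = (5/3)*y^2 + 2*x*y^3; G = 34/9 + (20/3)*x*y + 4*x^2*y^2
Gamma^k_ij = (1/2) g^{kl} (d_i g_jl + d_j g_il - d_l g_ij), with g^inv = (1/(EG-F^2)) [[G, -F], [-F, E]]
first partials: E_x = 0, E_y = 4*y^3, F_x = 2*y^3, F_y = (10/3)*y + 6*x*y^2, G_x = (20/3)*y + 8*x*y^2, G_y = (20/3)*x + 8*x^2*y
D = EG - F^2 = 34/9 + (20/3)*x*y + y^4 + 4*x^2*y^2
expanded: Gamma^x_xx = (G E_x - 2F F_x + F E_y)/(2D), Gamma^x_xy = (G E_y - F G_x)/(2D), Gamma^x_yy = (2G F_y - G G_x - F G_y)/(2D), Gamma^y_xx = (2E F_x - E E_y - F E_x)/(2D), Gamma^y_xy = (E G_x - F E_y)/(2D), Gamma^y_yy = (E G_y - 2F F_y + F G_x)/(2D); substitute and cancel common factors

Answer: Gamma_xxx = 0, Gamma_xxy = 18*y^3/(36*x^2*y^2 + 60*x*y + 9*y^4 + 34), Gamma_xyy = 18*x*y^2/(36*x^2*y^2 + 60*x*y + 9*y^4 + 34), Gamma_yxx = 0, Gamma_yxy = (36*x*y^2 + 30*y)/(36*x^2*y^2 + 60*x*y + 9*y^4 + 34), Gamma_yyy = (36*x^2*y + 30*x)/(36*x^2*y^2 + 60*x*y + 9*y^4 + 34)


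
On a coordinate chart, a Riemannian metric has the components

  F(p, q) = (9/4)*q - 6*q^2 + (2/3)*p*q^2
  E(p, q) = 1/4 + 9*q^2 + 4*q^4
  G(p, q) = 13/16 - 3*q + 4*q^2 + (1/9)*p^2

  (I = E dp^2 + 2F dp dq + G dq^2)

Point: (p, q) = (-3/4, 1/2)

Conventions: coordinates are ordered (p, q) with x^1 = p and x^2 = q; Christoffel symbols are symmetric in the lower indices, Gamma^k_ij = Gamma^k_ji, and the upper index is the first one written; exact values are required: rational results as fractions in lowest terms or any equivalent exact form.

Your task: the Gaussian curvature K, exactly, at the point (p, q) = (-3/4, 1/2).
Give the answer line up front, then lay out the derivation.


Answer: K = -7664/1125

E = 11/4, F = -1/2, G = 3/8, EG - F^2 = 25/32 at the point
E_p = 0, E_q = 11, F_p = 1/6, F_q = -17/4, G_p = -1/6, G_q = 1
E_qq = 30, F_pq = 2/3, G_pp = 2/9
The intrinsic route: Brioschi's K = (det M1 - det M2)/(EG - F^2)^2.
M1 = [[-E_qq/2 + F_pq - G_pp/2, E_p/2, F_p - E_q/2], [F_q - G_p/2, E, F], [G_q/2, F, G]] = [[-130/9, 0, -16/3], [-25/6, 11/4, -1/2], [1/2, -1/2, 3/8]]; det M1 = -241/16
M2 = [[0, E_q/2, G_p/2], [E_q/2, E, F], [G_p/2, F, G]] = [[0, 11/2, -1/12], [11/2, 11/4, -1/2], [-1/12, -1/2, 3/8]]; det M2 = -6281/576
det M1 - det M2 = -2395/576; K = -2395/576 / (25/32)^2 = -7664/1125


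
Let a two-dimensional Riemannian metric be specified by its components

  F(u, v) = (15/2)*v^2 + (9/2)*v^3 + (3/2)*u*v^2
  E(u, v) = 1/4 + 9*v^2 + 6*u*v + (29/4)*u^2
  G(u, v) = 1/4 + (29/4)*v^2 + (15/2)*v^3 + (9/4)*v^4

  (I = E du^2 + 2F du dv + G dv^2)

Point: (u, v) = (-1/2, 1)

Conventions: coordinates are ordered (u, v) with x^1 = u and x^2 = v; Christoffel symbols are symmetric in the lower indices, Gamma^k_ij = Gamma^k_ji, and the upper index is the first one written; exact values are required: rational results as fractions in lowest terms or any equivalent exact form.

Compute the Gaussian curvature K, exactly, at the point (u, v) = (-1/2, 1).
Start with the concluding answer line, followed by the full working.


Answer: K = 47744/23763

E = 129/16, F = 45/4, G = 69/4, EG - F^2 = 801/64 at the point
E_u = -5/4, E_v = 15, F_u = 3/2, F_v = 27, G_u = 0, G_v = 46
E_vv = 18, F_uv = 3, G_uu = 0
Brioschi: K = (det M1 - det M2) / (EG - F^2)^2 with the standard first/second-derivative matrices M1, M2.
M1 = [[-E_vv/2 + F_uv - G_uu/2, E_u/2, F_u - E_v/2], [F_v - G_u/2, E, F], [G_v/2, F, G]] = [[-6, -5/8, -6], [27, 129/16, 45/4], [23, 45/4, 69/4]]; det M1 = -20979/32
M2 = [[0, E_v/2, G_u/2], [E_v/2, E, F], [G_u/2, F, G]] = [[0, 15/2, 0], [15/2, 129/16, 45/4], [0, 45/4, 69/4]]; det M2 = -15525/16
det M1 - det M2 = 10071/32; K = 10071/32 / (801/64)^2 = 47744/23763


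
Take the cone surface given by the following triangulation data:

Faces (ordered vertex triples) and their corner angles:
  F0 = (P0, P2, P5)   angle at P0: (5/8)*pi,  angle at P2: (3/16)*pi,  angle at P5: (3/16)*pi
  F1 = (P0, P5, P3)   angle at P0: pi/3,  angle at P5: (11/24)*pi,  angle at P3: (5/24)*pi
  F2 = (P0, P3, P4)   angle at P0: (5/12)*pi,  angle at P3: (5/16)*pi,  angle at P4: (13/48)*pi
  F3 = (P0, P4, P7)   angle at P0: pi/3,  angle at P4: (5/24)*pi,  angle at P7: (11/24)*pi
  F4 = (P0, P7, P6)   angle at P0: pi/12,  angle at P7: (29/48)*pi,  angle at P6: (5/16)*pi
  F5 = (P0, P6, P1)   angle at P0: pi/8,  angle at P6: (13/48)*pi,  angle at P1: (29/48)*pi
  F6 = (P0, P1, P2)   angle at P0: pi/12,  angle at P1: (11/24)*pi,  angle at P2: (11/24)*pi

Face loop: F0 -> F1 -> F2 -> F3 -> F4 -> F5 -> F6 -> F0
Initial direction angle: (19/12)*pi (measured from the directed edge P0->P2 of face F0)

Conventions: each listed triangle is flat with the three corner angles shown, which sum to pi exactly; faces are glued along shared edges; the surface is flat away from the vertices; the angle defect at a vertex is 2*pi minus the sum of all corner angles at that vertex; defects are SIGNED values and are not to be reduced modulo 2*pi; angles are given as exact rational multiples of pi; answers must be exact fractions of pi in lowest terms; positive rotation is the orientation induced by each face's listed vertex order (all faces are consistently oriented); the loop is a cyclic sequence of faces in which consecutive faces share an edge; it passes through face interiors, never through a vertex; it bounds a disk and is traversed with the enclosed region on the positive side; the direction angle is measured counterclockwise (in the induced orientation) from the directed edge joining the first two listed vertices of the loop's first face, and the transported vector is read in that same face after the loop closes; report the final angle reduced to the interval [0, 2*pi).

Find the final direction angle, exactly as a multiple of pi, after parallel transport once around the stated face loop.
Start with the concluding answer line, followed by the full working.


Answer: final direction angle = (19/12)*pi

enclosed vertex P0: corner angles sum to 2*pi, defect = 2*pi - 2*pi = 0
the rotation equals the total enclosed defect, so the final angle is initial + defects (mod 2*pi)
final angle = (19/12)*pi + 0 = (19/12)*pi (mod 2*pi)


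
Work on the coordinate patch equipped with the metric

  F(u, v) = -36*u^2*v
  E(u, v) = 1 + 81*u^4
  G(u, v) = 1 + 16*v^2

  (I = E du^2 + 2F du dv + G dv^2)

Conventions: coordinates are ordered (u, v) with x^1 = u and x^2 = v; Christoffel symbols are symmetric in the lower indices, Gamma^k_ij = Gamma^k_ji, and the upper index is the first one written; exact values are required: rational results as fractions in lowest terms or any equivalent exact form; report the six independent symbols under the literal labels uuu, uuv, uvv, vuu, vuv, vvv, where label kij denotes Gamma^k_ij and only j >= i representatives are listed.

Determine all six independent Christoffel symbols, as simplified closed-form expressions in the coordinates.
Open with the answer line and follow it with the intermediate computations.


Answer: Gamma_uuu = 162*u^3/(81*u^4 + 16*v^2 + 1), Gamma_uuv = 0, Gamma_uvv = -36*u^2/(81*u^4 + 16*v^2 + 1), Gamma_vuu = -72*u*v/(81*u^4 + 16*v^2 + 1), Gamma_vuv = 0, Gamma_vvv = 16*v/(81*u^4 + 16*v^2 + 1)

E = 1 + 81*u^4; F = -36*u^2*v; G = 1 + 16*v^2
Gamma^k_ij = (1/2) g^{kl} (d_i g_jl + d_j g_il - d_l g_ij), with g^inv = (1/(EG-F^2)) [[G, -F], [-F, E]]
first partials: E_u = 324*u^3, E_v = 0, F_u = -72*u*v, F_v = -36*u^2, G_u = 0, G_v = 32*v
D = EG - F^2 = 1 + 16*v^2 + 81*u^4
expanded: Gamma^u_uu = (G E_u - 2F F_u + F E_v)/(2D), Gamma^u_uv = (G E_v - F G_u)/(2D), Gamma^u_vv = (2G F_v - G G_u - F G_v)/(2D), Gamma^v_uu = (2E F_u - E E_v - F E_u)/(2D), Gamma^v_uv = (E G_u - F E_v)/(2D), Gamma^v_vv = (E G_v - 2F F_v + F G_u)/(2D); substitute and cancel common factors


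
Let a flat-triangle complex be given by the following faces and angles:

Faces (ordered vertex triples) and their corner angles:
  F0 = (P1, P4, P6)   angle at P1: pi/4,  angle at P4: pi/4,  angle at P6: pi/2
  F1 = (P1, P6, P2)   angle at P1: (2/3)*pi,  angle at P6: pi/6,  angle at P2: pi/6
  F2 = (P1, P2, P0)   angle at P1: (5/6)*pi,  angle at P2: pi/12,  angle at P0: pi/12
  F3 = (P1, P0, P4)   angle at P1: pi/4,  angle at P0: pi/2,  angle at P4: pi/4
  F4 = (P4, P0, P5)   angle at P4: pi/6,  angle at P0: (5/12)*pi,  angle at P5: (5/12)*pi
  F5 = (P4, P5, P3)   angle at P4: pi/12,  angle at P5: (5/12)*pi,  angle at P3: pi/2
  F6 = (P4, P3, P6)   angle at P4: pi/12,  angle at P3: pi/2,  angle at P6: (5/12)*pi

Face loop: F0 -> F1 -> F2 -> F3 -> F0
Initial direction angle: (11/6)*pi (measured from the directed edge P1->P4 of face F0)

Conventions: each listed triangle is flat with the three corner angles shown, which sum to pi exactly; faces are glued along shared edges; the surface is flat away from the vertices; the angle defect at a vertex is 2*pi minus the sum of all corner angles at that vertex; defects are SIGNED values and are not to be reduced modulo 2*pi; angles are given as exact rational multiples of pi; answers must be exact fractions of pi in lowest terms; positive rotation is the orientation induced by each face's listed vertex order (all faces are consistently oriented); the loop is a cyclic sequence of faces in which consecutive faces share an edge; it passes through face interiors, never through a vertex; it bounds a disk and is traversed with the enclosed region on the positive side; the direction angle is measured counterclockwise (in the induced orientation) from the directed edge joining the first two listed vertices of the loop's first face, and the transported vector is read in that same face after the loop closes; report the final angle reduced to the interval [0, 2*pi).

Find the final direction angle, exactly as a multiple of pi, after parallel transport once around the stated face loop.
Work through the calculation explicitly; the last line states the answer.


enclosed vertex P1: corner angles sum to 2*pi, defect = 2*pi - 2*pi = 0
summing the enclosed defects onto the initial angle, mod 2*pi in the induced orientation:
final angle = (11/6)*pi + 0 = (11/6)*pi (mod 2*pi)

Answer: final direction angle = (11/6)*pi


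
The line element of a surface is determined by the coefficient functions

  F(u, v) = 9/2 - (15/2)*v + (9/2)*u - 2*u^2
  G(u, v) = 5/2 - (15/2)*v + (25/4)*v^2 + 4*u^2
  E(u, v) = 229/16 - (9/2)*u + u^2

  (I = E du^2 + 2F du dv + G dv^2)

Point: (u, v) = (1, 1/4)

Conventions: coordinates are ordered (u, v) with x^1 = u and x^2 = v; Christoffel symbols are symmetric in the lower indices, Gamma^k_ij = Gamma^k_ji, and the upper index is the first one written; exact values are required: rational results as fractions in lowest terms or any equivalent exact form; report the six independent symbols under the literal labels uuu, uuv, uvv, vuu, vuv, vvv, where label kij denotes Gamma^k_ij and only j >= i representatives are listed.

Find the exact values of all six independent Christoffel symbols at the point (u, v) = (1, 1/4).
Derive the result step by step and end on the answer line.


E = 173/16, F = 41/8, G = 321/64 at the point
E_u = -5/2, E_v = 0, F_u = 1/2, F_v = -15/2, G_u = 8, G_v = -35/8
EG - F^2 = 28637/1024;  g^inv = (1024/28637) * [[321/64, -41/8], [-41/8, 173/16]]
first-kind symbols [ij,l] = (1/2)(d_i g_jl + d_j g_il - d_l g_ij): [uu,u] = E_u/2 = -5/4, [uu,v] = F_u - E_v/2 = 1/2, [uv,u] = E_v/2 = 0, [uv,v] = G_u/2 = 4, [vv,u] = F_v - G_u/2 = -23/2, [vv,v] = G_v/2 = -35/16
Gamma^u_ij = (G*[ij,u] - F*[ij,v])/(EG - F^2), Gamma^v_ij = (E*[ij,v] - F*[ij,u])/(EG - F^2)

Answer: Gamma_uuu = -1292/4091, Gamma_uuv = -20992/28637, Gamma_uvv = -47584/28637, Gamma_vuu = 1728/4091, Gamma_vuv = 44288/28637, Gamma_vvv = 36132/28637


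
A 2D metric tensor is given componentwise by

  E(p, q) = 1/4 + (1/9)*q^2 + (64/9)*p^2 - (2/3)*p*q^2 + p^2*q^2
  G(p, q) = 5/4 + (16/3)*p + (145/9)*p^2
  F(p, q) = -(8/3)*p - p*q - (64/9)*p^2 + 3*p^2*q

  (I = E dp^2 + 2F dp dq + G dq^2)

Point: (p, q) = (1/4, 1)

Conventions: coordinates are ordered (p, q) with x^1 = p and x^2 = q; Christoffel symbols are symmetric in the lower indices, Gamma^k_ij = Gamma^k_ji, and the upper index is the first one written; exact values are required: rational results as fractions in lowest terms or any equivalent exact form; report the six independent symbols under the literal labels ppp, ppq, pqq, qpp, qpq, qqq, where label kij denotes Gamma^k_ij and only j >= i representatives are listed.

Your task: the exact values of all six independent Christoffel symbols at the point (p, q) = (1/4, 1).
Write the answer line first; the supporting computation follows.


Answer: Gamma_ppp = -13277/23656, Gamma_ppq = 163433/23656, Gamma_pqq = -503041/23656, Gamma_qpp = -42089/23656, Gamma_qpq = 97533/23656, Gamma_qqq = -164437/23656

E = 101/144, F = -169/144, G = 517/144 at the point
E_p = 61/18, E_q = 1/72, F_p = -103/18, F_q = -1/16, G_p = 241/18, G_q = 0
EG - F^2 = 2957/2592;  g^inv = (2592/2957) * [[517/144, 169/144], [169/144, 101/144]]
first-kind symbols [ij,l] = (1/2)(d_i g_jl + d_j g_il - d_l g_ij): [pp,p] = E_p/2 = 61/36, [pp,q] = F_p - E_q/2 = -275/48, [pq,p] = E_q/2 = 1/144, [pq,q] = G_p/2 = 241/36, [qq,p] = F_q - G_p/2 = -973/144, [qq,q] = G_q/2 = 0
Gamma^p_ij = (G*[ij,p] - F*[ij,q])/(EG - F^2), Gamma^q_ij = (E*[ij,q] - F*[ij,p])/(EG - F^2)


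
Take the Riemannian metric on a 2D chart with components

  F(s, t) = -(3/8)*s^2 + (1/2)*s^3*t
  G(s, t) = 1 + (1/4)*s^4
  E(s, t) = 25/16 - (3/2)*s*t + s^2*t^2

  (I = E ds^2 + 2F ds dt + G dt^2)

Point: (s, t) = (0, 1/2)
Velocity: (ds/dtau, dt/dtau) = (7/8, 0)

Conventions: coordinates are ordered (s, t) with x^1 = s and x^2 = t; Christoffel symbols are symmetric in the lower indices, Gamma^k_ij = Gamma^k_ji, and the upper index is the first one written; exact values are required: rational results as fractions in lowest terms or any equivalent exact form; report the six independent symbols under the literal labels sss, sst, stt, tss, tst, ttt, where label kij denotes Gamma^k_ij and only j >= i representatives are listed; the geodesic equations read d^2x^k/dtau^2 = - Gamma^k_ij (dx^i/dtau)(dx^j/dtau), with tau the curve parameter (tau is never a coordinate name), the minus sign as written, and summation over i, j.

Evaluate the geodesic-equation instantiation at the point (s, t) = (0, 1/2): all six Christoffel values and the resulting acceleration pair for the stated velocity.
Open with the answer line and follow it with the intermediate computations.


Answer: Gamma_sss = -6/25, Gamma_sst = 0, Gamma_stt = 0, Gamma_tss = 0, Gamma_tst = 0, Gamma_ttt = 0; accelerations (d^2s/dtau^2, d^2t/dtau^2) = (147/800, 0)

E = 25/16, F = 0, G = 1 at the point
E_s = -3/4, E_t = 0, F_s = 0, F_t = 0, G_s = 0, G_t = 0
EG - F^2 = 25/16;  g^inv = (16/25) * [[1, 0], [0, 25/16]]
first-kind symbols [ij,l] = (1/2)(d_i g_jl + d_j g_il - d_l g_ij): [ss,s] = E_s/2 = -3/8, [ss,t] = F_s - E_t/2 = 0, [st,s] = E_t/2 = 0, [st,t] = G_s/2 = 0, [tt,s] = F_t - G_s/2 = 0, [tt,t] = G_t/2 = 0
Gamma^s_ij = (G*[ij,s] - F*[ij,t])/(EG - F^2), Gamma^t_ij = (E*[ij,t] - F*[ij,s])/(EG - F^2)
Gamma_sss = -6/25, Gamma_sst = 0, Gamma_stt = 0, Gamma_tss = 0, Gamma_tst = 0, Gamma_ttt = 0
d^2s/dtau^2 = -(Gamma_sss*(7/8)^2 + 2*Gamma_sst*(7/8)*(0) + Gamma_stt*(0)^2) = 147/800
d^2t/dtau^2 = -(Gamma_tss*(7/8)^2 + 2*Gamma_tst*(7/8)*(0) + Gamma_ttt*(0)^2) = 0


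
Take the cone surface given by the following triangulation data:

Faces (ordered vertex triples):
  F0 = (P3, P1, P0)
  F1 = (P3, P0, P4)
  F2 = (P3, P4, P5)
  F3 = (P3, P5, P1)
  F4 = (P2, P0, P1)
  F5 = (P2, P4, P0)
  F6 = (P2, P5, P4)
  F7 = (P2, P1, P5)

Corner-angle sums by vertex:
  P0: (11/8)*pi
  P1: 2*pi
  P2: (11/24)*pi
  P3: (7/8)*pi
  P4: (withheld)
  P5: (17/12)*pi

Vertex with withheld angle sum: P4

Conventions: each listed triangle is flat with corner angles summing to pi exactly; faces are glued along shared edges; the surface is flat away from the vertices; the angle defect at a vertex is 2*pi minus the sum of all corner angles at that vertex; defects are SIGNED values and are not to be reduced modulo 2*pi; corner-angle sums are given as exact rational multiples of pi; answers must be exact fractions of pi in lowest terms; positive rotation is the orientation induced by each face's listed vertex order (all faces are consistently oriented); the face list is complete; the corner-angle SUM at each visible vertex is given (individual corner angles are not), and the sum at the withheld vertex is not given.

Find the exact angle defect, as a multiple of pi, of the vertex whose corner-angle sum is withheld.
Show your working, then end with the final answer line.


V = 6, E = 12, F = 8; chi = V - E + F = 2
Gauss-Bonnet: total defect = 2*pi*chi = 4*pi; visible defects sum to (31/8)*pi

Answer: defect(P4) = pi/8


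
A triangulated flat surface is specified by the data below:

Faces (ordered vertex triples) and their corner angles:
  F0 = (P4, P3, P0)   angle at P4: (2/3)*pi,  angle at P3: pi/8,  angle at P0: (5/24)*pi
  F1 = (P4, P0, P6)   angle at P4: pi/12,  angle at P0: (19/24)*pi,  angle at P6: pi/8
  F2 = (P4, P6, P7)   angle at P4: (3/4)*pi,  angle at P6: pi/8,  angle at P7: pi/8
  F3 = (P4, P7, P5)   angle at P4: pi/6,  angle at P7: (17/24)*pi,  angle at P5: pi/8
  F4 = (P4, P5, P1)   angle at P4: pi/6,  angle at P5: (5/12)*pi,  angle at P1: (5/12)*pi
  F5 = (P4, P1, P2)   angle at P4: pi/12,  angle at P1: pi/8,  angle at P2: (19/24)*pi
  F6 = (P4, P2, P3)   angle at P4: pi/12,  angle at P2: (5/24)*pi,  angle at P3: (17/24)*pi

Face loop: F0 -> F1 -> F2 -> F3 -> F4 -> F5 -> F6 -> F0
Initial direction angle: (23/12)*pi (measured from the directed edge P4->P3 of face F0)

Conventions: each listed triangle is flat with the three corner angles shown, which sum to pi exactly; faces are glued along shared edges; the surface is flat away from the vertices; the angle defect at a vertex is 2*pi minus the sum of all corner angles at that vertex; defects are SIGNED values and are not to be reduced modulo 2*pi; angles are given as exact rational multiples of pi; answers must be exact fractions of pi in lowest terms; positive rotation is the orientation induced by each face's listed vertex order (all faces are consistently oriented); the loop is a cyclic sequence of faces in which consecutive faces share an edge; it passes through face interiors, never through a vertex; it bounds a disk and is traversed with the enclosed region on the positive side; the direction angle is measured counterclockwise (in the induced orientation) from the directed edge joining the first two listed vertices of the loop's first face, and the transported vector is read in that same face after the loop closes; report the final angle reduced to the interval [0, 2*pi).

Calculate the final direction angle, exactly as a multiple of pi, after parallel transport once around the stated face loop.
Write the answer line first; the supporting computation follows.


Answer: final direction angle = (23/12)*pi

enclosed vertex P4: corner angles sum to 2*pi, defect = 2*pi - 2*pi = 0
adding the enclosed defects to the starting angle (mod 2*pi, induced orientation) gives the holonomy
final angle = (23/12)*pi + 0 = (23/12)*pi (mod 2*pi)


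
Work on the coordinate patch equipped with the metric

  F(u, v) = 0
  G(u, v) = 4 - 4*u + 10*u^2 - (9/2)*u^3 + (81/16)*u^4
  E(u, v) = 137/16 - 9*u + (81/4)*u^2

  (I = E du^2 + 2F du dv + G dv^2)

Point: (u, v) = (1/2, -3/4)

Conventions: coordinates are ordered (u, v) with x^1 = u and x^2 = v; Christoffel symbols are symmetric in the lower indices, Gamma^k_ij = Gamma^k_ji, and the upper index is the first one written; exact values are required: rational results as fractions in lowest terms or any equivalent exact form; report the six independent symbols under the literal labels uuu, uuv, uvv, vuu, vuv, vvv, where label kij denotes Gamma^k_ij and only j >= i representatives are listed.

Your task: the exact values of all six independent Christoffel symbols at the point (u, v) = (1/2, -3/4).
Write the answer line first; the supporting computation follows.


Answer: Gamma_uuu = 45/73, Gamma_uuv = 0, Gamma_uvv = -165/584, Gamma_vuu = 0, Gamma_vuv = 20/33, Gamma_vvv = 0

E = 73/8, F = 0, G = 1089/256 at the point
E_u = 45/4, E_v = 0, F_u = 0, F_v = 0, G_u = 165/32, G_v = 0
EG - F^2 = 79497/2048;  g^inv = (2048/79497) * [[1089/256, 0], [0, 73/8]]
first-kind symbols [ij,l] = (1/2)(d_i g_jl + d_j g_il - d_l g_ij): [uu,u] = E_u/2 = 45/8, [uu,v] = F_u - E_v/2 = 0, [uv,u] = E_v/2 = 0, [uv,v] = G_u/2 = 165/64, [vv,u] = F_v - G_u/2 = -165/64, [vv,v] = G_v/2 = 0
Gamma^u_ij = (G*[ij,u] - F*[ij,v])/(EG - F^2), Gamma^v_ij = (E*[ij,v] - F*[ij,u])/(EG - F^2)


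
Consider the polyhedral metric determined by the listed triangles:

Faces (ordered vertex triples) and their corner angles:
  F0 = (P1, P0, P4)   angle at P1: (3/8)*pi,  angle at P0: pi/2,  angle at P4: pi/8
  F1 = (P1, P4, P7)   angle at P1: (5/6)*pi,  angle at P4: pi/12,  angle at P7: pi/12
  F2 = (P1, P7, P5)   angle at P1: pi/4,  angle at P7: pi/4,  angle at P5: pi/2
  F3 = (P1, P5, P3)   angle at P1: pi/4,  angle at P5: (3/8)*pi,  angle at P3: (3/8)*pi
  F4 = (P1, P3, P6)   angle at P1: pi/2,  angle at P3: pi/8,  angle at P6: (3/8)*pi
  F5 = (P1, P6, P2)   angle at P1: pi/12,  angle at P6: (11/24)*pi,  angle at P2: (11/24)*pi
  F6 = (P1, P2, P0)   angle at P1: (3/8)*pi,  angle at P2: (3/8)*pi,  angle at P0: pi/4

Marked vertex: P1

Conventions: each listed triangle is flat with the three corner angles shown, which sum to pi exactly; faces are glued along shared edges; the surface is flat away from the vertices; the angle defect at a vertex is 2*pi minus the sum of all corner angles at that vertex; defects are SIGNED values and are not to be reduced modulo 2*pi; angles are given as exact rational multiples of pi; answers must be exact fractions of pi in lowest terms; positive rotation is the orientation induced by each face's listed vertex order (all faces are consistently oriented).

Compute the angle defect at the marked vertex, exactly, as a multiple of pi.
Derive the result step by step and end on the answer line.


Sum of corner angles at P1: (8/3)*pi
defect = 2*pi - (8/3)*pi

Answer: defect(P1) = (-2/3)*pi


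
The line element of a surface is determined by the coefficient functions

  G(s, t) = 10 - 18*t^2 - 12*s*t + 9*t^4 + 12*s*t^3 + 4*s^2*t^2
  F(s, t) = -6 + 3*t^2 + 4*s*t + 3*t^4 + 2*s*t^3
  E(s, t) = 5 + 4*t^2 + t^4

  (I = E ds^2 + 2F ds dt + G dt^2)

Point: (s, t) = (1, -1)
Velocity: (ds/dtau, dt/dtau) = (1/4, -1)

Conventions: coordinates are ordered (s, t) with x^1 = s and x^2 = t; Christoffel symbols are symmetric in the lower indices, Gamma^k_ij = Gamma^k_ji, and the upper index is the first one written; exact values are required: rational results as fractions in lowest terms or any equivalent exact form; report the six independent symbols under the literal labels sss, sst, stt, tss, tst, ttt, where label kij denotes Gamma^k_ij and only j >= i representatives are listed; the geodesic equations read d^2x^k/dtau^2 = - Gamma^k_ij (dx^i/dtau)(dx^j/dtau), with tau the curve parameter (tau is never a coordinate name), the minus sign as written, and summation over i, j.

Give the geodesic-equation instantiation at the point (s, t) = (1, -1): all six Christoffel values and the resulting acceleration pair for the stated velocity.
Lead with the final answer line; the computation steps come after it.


Answer: Gamma_sss = 0, Gamma_sst = -3/7, Gamma_stt = -6/7, Gamma_tss = 0, Gamma_tst = 2/7, Gamma_ttt = 4/7; accelerations (d^2s/dtau^2, d^2t/dtau^2) = (9/14, -3/7)

E = 10, F = -6, G = 5 at the point
E_s = 0, E_t = -12, F_s = -6, F_t = -8, G_s = 8, G_t = 16
EG - F^2 = 14;  g^inv = (1/14) * [[5, 6], [6, 10]]
first-kind symbols [ij,l] = (1/2)(d_i g_jl + d_j g_il - d_l g_ij): [ss,s] = E_s/2 = 0, [ss,t] = F_s - E_t/2 = 0, [st,s] = E_t/2 = -6, [st,t] = G_s/2 = 4, [tt,s] = F_t - G_s/2 = -12, [tt,t] = G_t/2 = 8
Gamma^s_ij = (G*[ij,s] - F*[ij,t])/(EG - F^2), Gamma^t_ij = (E*[ij,t] - F*[ij,s])/(EG - F^2)
Gamma_sss = 0, Gamma_sst = -3/7, Gamma_stt = -6/7, Gamma_tss = 0, Gamma_tst = 2/7, Gamma_ttt = 4/7
d^2s/dtau^2 = -(Gamma_sss*(1/4)^2 + 2*Gamma_sst*(1/4)*(-1) + Gamma_stt*(-1)^2) = 9/14
d^2t/dtau^2 = -(Gamma_tss*(1/4)^2 + 2*Gamma_tst*(1/4)*(-1) + Gamma_ttt*(-1)^2) = -3/7


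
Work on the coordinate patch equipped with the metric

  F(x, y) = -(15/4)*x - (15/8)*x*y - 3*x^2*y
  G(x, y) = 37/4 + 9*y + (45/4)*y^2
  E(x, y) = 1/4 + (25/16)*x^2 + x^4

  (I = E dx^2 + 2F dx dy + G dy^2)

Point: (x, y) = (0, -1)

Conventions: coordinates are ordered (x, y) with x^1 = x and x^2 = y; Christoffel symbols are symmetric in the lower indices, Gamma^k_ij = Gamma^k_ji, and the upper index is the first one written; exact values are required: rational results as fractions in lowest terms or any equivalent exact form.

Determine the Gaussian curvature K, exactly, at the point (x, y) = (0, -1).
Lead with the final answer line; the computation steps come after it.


Answer: K = -1095/1058

E = 1/4, F = 0, G = 23/2, EG - F^2 = 23/8 at the point
E_x = 0, E_y = 0, F_x = -15/8, F_y = 0, G_x = 0, G_y = -27/2
E_yy = 0, F_xy = -15/8, G_xx = 0
Compute both Brioschi determinants and normalise by (EG - F^2)^2.
M1 = [[-E_yy/2 + F_xy - G_xx/2, E_x/2, F_x - E_y/2], [F_y - G_x/2, E, F], [G_y/2, F, G]] = [[-15/8, 0, -15/8], [0, 1/4, 0], [-27/4, 0, 23/2]]; det M1 = -1095/128
M2 = [[0, E_y/2, G_x/2], [E_y/2, E, F], [G_x/2, F, G]] = [[0, 0, 0], [0, 1/4, 0], [0, 0, 23/2]]; det M2 = 0
det M1 - det M2 = -1095/128; K = -1095/128 / (23/8)^2 = -1095/1058


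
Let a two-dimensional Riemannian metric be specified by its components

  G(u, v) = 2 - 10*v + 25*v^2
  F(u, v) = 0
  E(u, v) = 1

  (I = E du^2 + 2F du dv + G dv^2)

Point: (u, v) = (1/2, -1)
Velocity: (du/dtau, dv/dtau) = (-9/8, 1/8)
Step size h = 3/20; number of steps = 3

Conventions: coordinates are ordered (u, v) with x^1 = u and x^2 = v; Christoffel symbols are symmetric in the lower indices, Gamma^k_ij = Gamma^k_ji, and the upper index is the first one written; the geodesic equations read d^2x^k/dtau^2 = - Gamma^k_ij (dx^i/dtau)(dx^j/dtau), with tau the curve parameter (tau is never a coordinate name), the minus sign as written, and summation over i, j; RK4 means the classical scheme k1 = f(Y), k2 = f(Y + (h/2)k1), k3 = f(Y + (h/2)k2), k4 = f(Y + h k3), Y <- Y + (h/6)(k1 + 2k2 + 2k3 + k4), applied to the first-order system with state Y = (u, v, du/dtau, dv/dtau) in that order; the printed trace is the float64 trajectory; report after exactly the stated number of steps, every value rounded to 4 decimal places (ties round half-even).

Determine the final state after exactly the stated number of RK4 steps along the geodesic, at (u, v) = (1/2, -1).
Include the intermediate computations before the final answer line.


f(Y) = (du/dtau, dv/dtau, -Gamma^u_ij Y'^i Y'^j, -Gamma^v_ij Y'^i Y'^j) with the Gammas evaluated at the stage position; h = 0.150000; intermediate values shown to 6 dp
step 0: u = 0.5000, v = -1.0000, du/dtau = -1.1250, dv/dtau = 0.1250
step 1:
  k1: at (u, v) = (0.500000, -1.000000), (du/dtau, dv/dtau) = (-1.125000, 0.125000); Gamma_uuu = 0.000000, Gamma_uuv = 0.000000, Gamma_uvv = 0.000000, Gamma_vuu = 0.000000, Gamma_vuv = 0.000000, Gamma_vvv = -0.810811; k1 = (-1.125000, 0.125000, 0.000000, 0.012669)
  k2: at (u, v) = (0.415625, -0.990625), (du/dtau, dv/dtau) = (-1.125000, 0.125950); Gamma_uuu = 0.000000, Gamma_uuv = 0.000000, Gamma_uvv = 0.000000, Gamma_vuu = 0.000000, Gamma_vuv = 0.000000, Gamma_vvv = -0.816846; k2 = (-1.125000, 0.125950, 0.000000, 0.012958)
  k3: at (u, v) = (0.415625, -0.990554), (du/dtau, dv/dtau) = (-1.125000, 0.125972); Gamma_uuu = 0.000000, Gamma_uuv = 0.000000, Gamma_uvv = 0.000000, Gamma_vuu = 0.000000, Gamma_vuv = 0.000000, Gamma_vvv = -0.816892; k3 = (-1.125000, 0.125972, 0.000000, 0.012963)
  k4: at (u, v) = (0.331250, -0.981104), (du/dtau, dv/dtau) = (-1.125000, 0.126944); Gamma_uuu = 0.000000, Gamma_uuv = 0.000000, Gamma_uvv = 0.000000, Gamma_vuu = 0.000000, Gamma_vuv = 0.000000, Gamma_vvv = -0.823065; k4 = (-1.125000, 0.126944, 0.000000, 0.013264)
  Y <- Y + (h/6)(k1 + 2k2 + 2k3 + k4): u = 0.3313, v = -0.9811, du/dtau = -1.1250, dv/dtau = 0.1269
step 2:
  k1: at (u, v) = (0.331250, -0.981105), (du/dtau, dv/dtau) = (-1.125000, 0.126944); Gamma_uuu = 0.000000, Gamma_uuv = 0.000000, Gamma_uvv = 0.000000, Gamma_vuu = 0.000000, Gamma_vuv = 0.000000, Gamma_vvv = -0.823064; k1 = (-1.125000, 0.126944, 0.000000, 0.013264)
  k2: at (u, v) = (0.246875, -0.971584), (du/dtau, dv/dtau) = (-1.125000, 0.127939); Gamma_uuu = 0.000000, Gamma_uuv = 0.000000, Gamma_uvv = 0.000000, Gamma_vuu = 0.000000, Gamma_vuv = 0.000000, Gamma_vvv = -0.829376; k2 = (-1.125000, 0.127939, 0.000000, 0.013576)
  k3: at (u, v) = (0.246875, -0.971510), (du/dtau, dv/dtau) = (-1.125000, 0.127963); Gamma_uuu = 0.000000, Gamma_uuv = 0.000000, Gamma_uvv = 0.000000, Gamma_vuu = 0.000000, Gamma_vuv = 0.000000, Gamma_vvv = -0.829425; k3 = (-1.125000, 0.127963, 0.000000, 0.013581)
  k4: at (u, v) = (0.162500, -0.961911), (du/dtau, dv/dtau) = (-1.125000, 0.128982); Gamma_uuu = 0.000000, Gamma_uuv = 0.000000, Gamma_uvv = 0.000000, Gamma_vuu = 0.000000, Gamma_vuv = 0.000000, Gamma_vvv = -0.835885; k4 = (-1.125000, 0.128982, 0.000000, 0.013906)
  Y <- Y + (h/6)(k1 + 2k2 + 2k3 + k4): u = 0.1625, v = -0.9619, du/dtau = -1.1250, dv/dtau = 0.1290
step 3:
  k1: at (u, v) = (0.162500, -0.961912), (du/dtau, dv/dtau) = (-1.125000, 0.128981); Gamma_uuu = 0.000000, Gamma_uuv = 0.000000, Gamma_uvv = 0.000000, Gamma_vuu = 0.000000, Gamma_vuv = 0.000000, Gamma_vvv = -0.835884; k1 = (-1.125000, 0.128981, 0.000000, 0.013906)
  k2: at (u, v) = (0.078125, -0.952238), (du/dtau, dv/dtau) = (-1.125000, 0.130024); Gamma_uuu = 0.000000, Gamma_uuv = 0.000000, Gamma_uvv = 0.000000, Gamma_vuu = 0.000000, Gamma_vuv = 0.000000, Gamma_vvv = -0.842493; k2 = (-1.125000, 0.130024, 0.000000, 0.014243)
  k3: at (u, v) = (0.078125, -0.952160), (du/dtau, dv/dtau) = (-1.125000, 0.130050); Gamma_uuu = 0.000000, Gamma_uuv = 0.000000, Gamma_uvv = 0.000000, Gamma_vuu = 0.000000, Gamma_vuv = 0.000000, Gamma_vvv = -0.842547; k3 = (-1.125000, 0.130050, 0.000000, 0.014250)
  k4: at (u, v) = (-0.006250, -0.942405), (du/dtau, dv/dtau) = (-1.125000, 0.131119); Gamma_uuu = 0.000000, Gamma_uuv = 0.000000, Gamma_uvv = 0.000000, Gamma_vuu = 0.000000, Gamma_vuv = 0.000000, Gamma_vvv = -0.849316; k4 = (-1.125000, 0.131119, 0.000000, 0.014602)
  Y <- Y + (h/6)(k1 + 2k2 + 2k3 + k4): u = -0.0062, v = -0.9424, du/dtau = -1.1250, dv/dtau = 0.1311

Answer: u = -0.0062, v = -0.9424, du/dtau = -1.1250, dv/dtau = 0.1311
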